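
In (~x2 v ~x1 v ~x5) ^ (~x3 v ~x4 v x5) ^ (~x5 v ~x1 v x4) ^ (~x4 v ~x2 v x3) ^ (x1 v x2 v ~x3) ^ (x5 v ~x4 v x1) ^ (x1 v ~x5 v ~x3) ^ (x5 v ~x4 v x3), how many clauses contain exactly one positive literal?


A definite clause has exactly one positive literal.
Clause 1: 0 positive -> not definite
Clause 2: 1 positive -> definite
Clause 3: 1 positive -> definite
Clause 4: 1 positive -> definite
Clause 5: 2 positive -> not definite
Clause 6: 2 positive -> not definite
Clause 7: 1 positive -> definite
Clause 8: 2 positive -> not definite
Definite clause count = 4.

4


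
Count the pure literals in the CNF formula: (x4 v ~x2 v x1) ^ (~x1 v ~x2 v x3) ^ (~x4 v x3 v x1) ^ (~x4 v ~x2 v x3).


A pure literal appears in only one polarity across all clauses.
Pure literals: x2 (negative only), x3 (positive only).
Count = 2.

2


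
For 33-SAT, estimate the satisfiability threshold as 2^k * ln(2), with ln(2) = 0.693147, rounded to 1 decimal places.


Using the asymptotic formula: threshold ~ 2^k * ln(2).
2^33 = 8589934592.
8589934592 * 0.693147 = 5954087392.6.

5954087392.6


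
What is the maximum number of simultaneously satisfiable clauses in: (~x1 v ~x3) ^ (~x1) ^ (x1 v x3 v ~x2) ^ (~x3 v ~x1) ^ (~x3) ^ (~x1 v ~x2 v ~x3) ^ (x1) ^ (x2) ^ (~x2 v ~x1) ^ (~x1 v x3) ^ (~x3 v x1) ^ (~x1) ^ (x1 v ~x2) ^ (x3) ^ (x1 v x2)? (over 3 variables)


Enumerate all 8 truth assignments.
For each, count how many of the 15 clauses are satisfied.
The formula is not fully satisfiable, so the maximum is below 15.
Maximum simultaneously satisfiable clauses = 11.

11


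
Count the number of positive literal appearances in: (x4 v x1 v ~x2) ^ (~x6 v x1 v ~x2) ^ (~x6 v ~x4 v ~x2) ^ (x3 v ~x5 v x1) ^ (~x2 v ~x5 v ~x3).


Scan each clause for unnegated literals.
Clause 1: 2 positive; Clause 2: 1 positive; Clause 3: 0 positive; Clause 4: 2 positive; Clause 5: 0 positive.
Total positive literal occurrences = 5.

5


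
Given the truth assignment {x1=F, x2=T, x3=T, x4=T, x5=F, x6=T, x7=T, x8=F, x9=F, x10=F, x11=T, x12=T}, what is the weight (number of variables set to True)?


The weight is the number of variables assigned True.
True variables: x2, x3, x4, x6, x7, x11, x12.
Weight = 7.

7


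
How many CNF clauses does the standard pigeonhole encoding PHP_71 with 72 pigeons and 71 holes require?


The PHP encoding has two parts:
1) At-least-one-hole clauses: 72 (one per pigeon, each with 71 literals).
2) At-most-one-pigeon-per-hole clauses: 71 holes * C(72,2) = 71 * 2556 = 181476.
Total clauses = 72 + 181476 = 181548.

181548


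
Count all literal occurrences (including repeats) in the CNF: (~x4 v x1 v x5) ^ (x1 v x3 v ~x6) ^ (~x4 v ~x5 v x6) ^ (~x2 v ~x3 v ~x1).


Clause lengths: 3, 3, 3, 3.
Sum = 3 + 3 + 3 + 3 = 12.

12


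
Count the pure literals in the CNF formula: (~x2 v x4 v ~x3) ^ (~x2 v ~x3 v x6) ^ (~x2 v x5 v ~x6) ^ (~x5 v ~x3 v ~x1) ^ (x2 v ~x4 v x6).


A pure literal appears in only one polarity across all clauses.
Pure literals: x1 (negative only), x3 (negative only).
Count = 2.

2


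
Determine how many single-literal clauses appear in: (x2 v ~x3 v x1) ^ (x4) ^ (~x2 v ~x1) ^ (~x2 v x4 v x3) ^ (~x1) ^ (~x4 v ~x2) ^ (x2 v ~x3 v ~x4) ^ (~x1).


A unit clause contains exactly one literal.
Unit clauses found: (x4), (~x1), (~x1).
Count = 3.

3


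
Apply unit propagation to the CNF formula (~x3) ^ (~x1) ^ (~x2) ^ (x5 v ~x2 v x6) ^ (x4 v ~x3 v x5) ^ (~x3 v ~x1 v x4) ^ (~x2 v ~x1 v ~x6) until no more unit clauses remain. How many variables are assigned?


Unit propagation repeatedly assigns the literal in any unit clause, then simplifies.
Assignments in order: x3 = F, x1 = F, x2 = F.
No further unit clauses remain.
Total variables assigned = 3.

3


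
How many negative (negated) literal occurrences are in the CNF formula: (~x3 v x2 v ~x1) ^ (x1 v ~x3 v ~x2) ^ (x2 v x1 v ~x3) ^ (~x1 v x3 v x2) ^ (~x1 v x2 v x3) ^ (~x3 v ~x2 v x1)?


Scan each clause for negated literals.
Clause 1: 2 negative; Clause 2: 2 negative; Clause 3: 1 negative; Clause 4: 1 negative; Clause 5: 1 negative; Clause 6: 2 negative.
Total negative literal occurrences = 9.

9


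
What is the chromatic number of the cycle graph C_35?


An odd cycle cannot be 2-colored: alternating two colors around the cycle returns to the start with a conflict.
Since 35 is odd, three colors are required (and three suffice).
Chromatic number = 3.

3


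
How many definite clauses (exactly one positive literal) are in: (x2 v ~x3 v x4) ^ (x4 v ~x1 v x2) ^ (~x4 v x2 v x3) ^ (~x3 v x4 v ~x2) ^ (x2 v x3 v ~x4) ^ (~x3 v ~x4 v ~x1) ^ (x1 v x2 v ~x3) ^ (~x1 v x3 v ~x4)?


A definite clause has exactly one positive literal.
Clause 1: 2 positive -> not definite
Clause 2: 2 positive -> not definite
Clause 3: 2 positive -> not definite
Clause 4: 1 positive -> definite
Clause 5: 2 positive -> not definite
Clause 6: 0 positive -> not definite
Clause 7: 2 positive -> not definite
Clause 8: 1 positive -> definite
Definite clause count = 2.

2


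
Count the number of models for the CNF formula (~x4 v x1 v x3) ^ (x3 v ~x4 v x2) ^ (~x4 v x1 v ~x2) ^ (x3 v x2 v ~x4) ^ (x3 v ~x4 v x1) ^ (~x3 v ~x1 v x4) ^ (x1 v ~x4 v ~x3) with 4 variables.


Enumerate all 16 truth assignments over 4 variables.
Test each against every clause.
Satisfying assignments found: 9.

9


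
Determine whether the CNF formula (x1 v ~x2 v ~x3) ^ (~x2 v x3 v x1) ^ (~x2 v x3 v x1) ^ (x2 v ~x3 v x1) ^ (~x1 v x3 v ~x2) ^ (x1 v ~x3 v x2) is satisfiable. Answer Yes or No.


Check all 8 possible truth assignments.
Number of satisfying assignments found: 4.
The formula is satisfiable.

Yes


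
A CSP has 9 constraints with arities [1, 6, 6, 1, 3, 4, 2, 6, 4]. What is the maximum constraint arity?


The arities are: 1, 6, 6, 1, 3, 4, 2, 6, 4.
Scan for the maximum value.
Maximum arity = 6.

6


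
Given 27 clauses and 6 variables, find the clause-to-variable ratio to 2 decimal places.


Clause-to-variable ratio = clauses / variables.
27 / 6 = 4.5.

4.5


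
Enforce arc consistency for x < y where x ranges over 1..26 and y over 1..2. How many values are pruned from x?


For the constraint x < y, x needs a supporting value in y's domain.
x can be at most 1 (one less than y's maximum).
Valid x values from domain: 1 out of 26.
Pruned = 26 - 1 = 25.

25


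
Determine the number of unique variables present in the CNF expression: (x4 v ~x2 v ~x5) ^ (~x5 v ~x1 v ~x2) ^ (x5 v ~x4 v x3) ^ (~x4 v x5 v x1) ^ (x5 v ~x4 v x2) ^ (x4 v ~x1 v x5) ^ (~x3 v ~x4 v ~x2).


Identify each distinct variable in the formula.
Variables found: x1, x2, x3, x4, x5.
Total distinct variables = 5.

5


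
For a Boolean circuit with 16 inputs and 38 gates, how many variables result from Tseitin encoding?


The Tseitin transformation introduces one auxiliary variable per gate.
Total variables = inputs + gates = 16 + 38 = 54.

54


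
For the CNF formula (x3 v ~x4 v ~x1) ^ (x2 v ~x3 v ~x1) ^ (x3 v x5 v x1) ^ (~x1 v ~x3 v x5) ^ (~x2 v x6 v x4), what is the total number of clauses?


Each group enclosed in parentheses joined by ^ is one clause.
Counting the conjuncts: 5 clauses.

5


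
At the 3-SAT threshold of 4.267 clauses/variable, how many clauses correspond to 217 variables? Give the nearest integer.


The 3-SAT phase transition occurs at approximately 4.267 clauses per variable.
m = 4.267 * 217 = 925.939.
Rounded to nearest integer: 926.

926


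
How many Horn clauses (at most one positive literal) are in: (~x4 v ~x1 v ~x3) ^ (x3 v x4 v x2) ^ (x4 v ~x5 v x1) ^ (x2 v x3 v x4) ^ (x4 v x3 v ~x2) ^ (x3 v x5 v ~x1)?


A Horn clause has at most one positive literal.
Clause 1: 0 positive lit(s) -> Horn
Clause 2: 3 positive lit(s) -> not Horn
Clause 3: 2 positive lit(s) -> not Horn
Clause 4: 3 positive lit(s) -> not Horn
Clause 5: 2 positive lit(s) -> not Horn
Clause 6: 2 positive lit(s) -> not Horn
Total Horn clauses = 1.

1


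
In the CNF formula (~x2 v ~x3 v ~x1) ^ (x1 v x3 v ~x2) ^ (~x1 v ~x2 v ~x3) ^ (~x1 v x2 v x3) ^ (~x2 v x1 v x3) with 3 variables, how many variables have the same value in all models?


Find all satisfying assignments: 5 model(s).
Check which variables have the same value in every model.
No variable is fixed across all models.
Backbone size = 0.

0


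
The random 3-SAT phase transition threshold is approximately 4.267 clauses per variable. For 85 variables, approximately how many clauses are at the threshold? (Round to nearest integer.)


The 3-SAT phase transition occurs at approximately 4.267 clauses per variable.
m = 4.267 * 85 = 362.695.
Rounded to nearest integer: 363.

363


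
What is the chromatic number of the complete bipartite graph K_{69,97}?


K_{69,97} is bipartite by definition: the two parts are independent sets, with every edge crossing between them.
Color all vertices in one part with color 1 and all vertices in the other part with color 2.
Since the graph has at least one edge, one color does not suffice.
Chromatic number = 2.

2


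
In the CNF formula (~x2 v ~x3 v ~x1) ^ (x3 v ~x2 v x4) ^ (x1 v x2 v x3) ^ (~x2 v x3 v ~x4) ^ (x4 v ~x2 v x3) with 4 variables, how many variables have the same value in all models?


Find all satisfying assignments: 8 model(s).
Check which variables have the same value in every model.
No variable is fixed across all models.
Backbone size = 0.

0


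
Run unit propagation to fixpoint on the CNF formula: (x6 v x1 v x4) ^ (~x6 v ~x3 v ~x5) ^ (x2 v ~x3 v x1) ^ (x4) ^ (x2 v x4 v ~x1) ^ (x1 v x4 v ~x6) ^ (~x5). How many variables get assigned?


Unit propagation repeatedly assigns the literal in any unit clause, then simplifies.
Assignments in order: x4 = T, x5 = F.
No further unit clauses remain.
Total variables assigned = 2.

2


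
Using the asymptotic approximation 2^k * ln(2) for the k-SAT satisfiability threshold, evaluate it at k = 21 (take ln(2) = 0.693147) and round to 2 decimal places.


Using the asymptotic formula: threshold ~ 2^k * ln(2).
2^21 = 2097152.
2097152 * 0.693147 = 1453634.62.

1453634.62


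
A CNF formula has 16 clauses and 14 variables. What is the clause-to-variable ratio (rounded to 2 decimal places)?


Clause-to-variable ratio = clauses / variables.
16 / 14 = 1.14.

1.14


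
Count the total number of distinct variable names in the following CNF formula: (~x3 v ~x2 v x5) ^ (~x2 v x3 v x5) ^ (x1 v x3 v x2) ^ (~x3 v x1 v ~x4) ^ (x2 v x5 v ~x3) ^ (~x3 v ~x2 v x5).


Identify each distinct variable in the formula.
Variables found: x1, x2, x3, x4, x5.
Total distinct variables = 5.

5


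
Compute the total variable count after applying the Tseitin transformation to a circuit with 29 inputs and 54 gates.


The Tseitin transformation introduces one auxiliary variable per gate.
Total variables = inputs + gates = 29 + 54 = 83.

83


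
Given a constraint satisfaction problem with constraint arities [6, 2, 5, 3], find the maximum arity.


The arities are: 6, 2, 5, 3.
Scan for the maximum value.
Maximum arity = 6.

6


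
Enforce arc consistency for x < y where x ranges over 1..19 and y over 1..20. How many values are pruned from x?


For the constraint x < y, x needs a supporting value in y's domain.
x can be at most 19 (one less than y's maximum).
Valid x values from domain: 19 out of 19.
Pruned = 19 - 19 = 0.

0


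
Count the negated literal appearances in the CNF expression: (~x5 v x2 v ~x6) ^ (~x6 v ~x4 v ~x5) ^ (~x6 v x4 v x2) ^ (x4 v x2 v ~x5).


Scan each clause for negated literals.
Clause 1: 2 negative; Clause 2: 3 negative; Clause 3: 1 negative; Clause 4: 1 negative.
Total negative literal occurrences = 7.

7


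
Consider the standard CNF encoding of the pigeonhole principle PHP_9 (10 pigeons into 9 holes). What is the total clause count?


The PHP encoding has two parts:
1) At-least-one-hole clauses: 10 (one per pigeon, each with 9 literals).
2) At-most-one-pigeon-per-hole clauses: 9 holes * C(10,2) = 9 * 45 = 405.
Total clauses = 10 + 405 = 415.

415


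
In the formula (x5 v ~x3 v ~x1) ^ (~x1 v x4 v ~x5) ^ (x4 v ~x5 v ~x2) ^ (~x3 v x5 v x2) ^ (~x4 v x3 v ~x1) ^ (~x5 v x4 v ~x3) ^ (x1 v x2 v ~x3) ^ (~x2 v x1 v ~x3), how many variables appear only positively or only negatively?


A pure literal appears in only one polarity across all clauses.
No pure literals found.
Count = 0.

0


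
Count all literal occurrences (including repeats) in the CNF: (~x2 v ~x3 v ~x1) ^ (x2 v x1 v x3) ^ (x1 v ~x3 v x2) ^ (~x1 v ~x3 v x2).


Clause lengths: 3, 3, 3, 3.
Sum = 3 + 3 + 3 + 3 = 12.

12


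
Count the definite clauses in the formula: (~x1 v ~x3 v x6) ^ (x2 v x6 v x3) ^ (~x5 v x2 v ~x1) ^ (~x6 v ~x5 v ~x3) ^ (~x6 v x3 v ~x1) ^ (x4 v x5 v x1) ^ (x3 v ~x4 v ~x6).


A definite clause has exactly one positive literal.
Clause 1: 1 positive -> definite
Clause 2: 3 positive -> not definite
Clause 3: 1 positive -> definite
Clause 4: 0 positive -> not definite
Clause 5: 1 positive -> definite
Clause 6: 3 positive -> not definite
Clause 7: 1 positive -> definite
Definite clause count = 4.

4


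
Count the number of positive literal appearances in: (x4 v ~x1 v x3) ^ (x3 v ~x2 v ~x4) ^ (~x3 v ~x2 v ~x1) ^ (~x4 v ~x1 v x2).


Scan each clause for unnegated literals.
Clause 1: 2 positive; Clause 2: 1 positive; Clause 3: 0 positive; Clause 4: 1 positive.
Total positive literal occurrences = 4.

4


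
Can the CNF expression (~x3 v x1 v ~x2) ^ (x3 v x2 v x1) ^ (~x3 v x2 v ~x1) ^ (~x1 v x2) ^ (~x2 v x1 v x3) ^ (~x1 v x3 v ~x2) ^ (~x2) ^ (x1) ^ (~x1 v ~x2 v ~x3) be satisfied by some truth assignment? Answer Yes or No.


Check all 8 possible truth assignments.
Number of satisfying assignments found: 0.
The formula is unsatisfiable.

No


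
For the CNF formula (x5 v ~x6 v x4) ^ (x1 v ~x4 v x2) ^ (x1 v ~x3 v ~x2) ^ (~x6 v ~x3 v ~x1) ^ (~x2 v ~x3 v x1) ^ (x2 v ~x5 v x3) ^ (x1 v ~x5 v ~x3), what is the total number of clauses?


Each group enclosed in parentheses joined by ^ is one clause.
Counting the conjuncts: 7 clauses.

7


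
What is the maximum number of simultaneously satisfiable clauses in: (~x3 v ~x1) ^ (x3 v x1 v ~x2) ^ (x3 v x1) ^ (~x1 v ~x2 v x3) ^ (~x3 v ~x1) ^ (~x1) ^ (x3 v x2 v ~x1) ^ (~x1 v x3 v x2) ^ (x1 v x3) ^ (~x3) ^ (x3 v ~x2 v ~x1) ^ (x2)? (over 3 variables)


Enumerate all 8 truth assignments.
For each, count how many of the 12 clauses are satisfied.
The formula is not fully satisfiable, so the maximum is below 12.
Maximum simultaneously satisfiable clauses = 11.

11


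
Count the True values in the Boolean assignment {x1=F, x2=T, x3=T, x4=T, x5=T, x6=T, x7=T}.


The weight is the number of variables assigned True.
True variables: x2, x3, x4, x5, x6, x7.
Weight = 6.

6


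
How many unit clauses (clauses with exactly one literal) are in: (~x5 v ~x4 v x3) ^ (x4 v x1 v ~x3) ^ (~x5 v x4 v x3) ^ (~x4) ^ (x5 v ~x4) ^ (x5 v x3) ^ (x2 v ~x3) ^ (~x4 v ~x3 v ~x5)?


A unit clause contains exactly one literal.
Unit clauses found: (~x4).
Count = 1.

1


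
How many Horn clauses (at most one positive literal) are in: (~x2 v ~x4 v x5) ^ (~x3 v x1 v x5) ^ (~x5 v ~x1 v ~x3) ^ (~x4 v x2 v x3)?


A Horn clause has at most one positive literal.
Clause 1: 1 positive lit(s) -> Horn
Clause 2: 2 positive lit(s) -> not Horn
Clause 3: 0 positive lit(s) -> Horn
Clause 4: 2 positive lit(s) -> not Horn
Total Horn clauses = 2.

2


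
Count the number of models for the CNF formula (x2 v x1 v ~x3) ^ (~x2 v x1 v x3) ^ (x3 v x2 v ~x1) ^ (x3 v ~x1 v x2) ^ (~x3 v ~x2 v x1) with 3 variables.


Enumerate all 8 truth assignments over 3 variables.
Test each against every clause.
Satisfying assignments found: 4.

4


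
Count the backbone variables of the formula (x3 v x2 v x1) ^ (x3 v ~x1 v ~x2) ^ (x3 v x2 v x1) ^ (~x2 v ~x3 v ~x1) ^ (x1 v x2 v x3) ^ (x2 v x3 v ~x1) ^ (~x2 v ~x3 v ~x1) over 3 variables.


Find all satisfying assignments: 4 model(s).
Check which variables have the same value in every model.
No variable is fixed across all models.
Backbone size = 0.

0


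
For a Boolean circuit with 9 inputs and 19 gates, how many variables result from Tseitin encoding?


The Tseitin transformation introduces one auxiliary variable per gate.
Total variables = inputs + gates = 9 + 19 = 28.

28


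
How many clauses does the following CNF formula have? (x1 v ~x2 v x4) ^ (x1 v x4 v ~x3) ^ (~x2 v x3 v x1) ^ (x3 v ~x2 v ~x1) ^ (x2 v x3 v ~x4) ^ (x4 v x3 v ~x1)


Each group enclosed in parentheses joined by ^ is one clause.
Counting the conjuncts: 6 clauses.

6


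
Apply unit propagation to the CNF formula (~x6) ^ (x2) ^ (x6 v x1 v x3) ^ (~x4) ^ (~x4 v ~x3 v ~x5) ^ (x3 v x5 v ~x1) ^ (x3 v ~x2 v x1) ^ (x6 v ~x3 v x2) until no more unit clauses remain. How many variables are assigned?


Unit propagation repeatedly assigns the literal in any unit clause, then simplifies.
Assignments in order: x6 = F, x2 = T, x4 = F.
No further unit clauses remain.
Total variables assigned = 3.

3


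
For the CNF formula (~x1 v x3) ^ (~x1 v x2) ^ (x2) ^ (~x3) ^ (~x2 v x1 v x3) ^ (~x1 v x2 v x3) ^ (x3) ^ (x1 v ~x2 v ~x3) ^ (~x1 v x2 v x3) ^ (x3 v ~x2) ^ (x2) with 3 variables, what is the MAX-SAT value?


Enumerate all 8 truth assignments.
For each, count how many of the 11 clauses are satisfied.
The formula is not fully satisfiable, so the maximum is below 11.
Maximum simultaneously satisfiable clauses = 10.

10


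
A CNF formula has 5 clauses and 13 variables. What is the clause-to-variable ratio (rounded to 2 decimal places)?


Clause-to-variable ratio = clauses / variables.
5 / 13 = 0.38.

0.38


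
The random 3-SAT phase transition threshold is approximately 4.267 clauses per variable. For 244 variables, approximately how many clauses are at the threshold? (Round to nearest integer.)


The 3-SAT phase transition occurs at approximately 4.267 clauses per variable.
m = 4.267 * 244 = 1041.148.
Rounded to nearest integer: 1041.

1041


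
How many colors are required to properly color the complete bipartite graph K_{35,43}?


K_{35,43} is bipartite by definition: the two parts are independent sets, with every edge crossing between them.
Color all vertices in one part with color 1 and all vertices in the other part with color 2.
Since the graph has at least one edge, one color does not suffice.
Chromatic number = 2.

2


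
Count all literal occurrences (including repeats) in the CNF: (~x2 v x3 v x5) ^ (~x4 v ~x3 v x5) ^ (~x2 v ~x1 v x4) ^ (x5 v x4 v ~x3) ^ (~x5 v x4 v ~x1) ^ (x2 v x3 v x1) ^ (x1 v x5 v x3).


Clause lengths: 3, 3, 3, 3, 3, 3, 3.
Sum = 3 + 3 + 3 + 3 + 3 + 3 + 3 = 21.

21


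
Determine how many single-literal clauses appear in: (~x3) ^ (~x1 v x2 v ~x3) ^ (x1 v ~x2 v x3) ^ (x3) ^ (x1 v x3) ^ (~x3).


A unit clause contains exactly one literal.
Unit clauses found: (~x3), (x3), (~x3).
Count = 3.

3


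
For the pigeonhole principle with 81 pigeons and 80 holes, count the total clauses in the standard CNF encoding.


The PHP encoding has two parts:
1) At-least-one-hole clauses: 81 (one per pigeon, each with 80 literals).
2) At-most-one-pigeon-per-hole clauses: 80 holes * C(81,2) = 80 * 3240 = 259200.
Total clauses = 81 + 259200 = 259281.

259281


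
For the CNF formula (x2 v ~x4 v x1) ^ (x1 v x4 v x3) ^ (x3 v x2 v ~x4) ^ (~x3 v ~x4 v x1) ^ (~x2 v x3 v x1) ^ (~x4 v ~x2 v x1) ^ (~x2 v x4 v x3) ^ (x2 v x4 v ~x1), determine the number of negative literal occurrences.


Scan each clause for negated literals.
Clause 1: 1 negative; Clause 2: 0 negative; Clause 3: 1 negative; Clause 4: 2 negative; Clause 5: 1 negative; Clause 6: 2 negative; Clause 7: 1 negative; Clause 8: 1 negative.
Total negative literal occurrences = 9.

9


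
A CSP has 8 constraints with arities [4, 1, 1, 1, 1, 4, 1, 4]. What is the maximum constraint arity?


The arities are: 4, 1, 1, 1, 1, 4, 1, 4.
Scan for the maximum value.
Maximum arity = 4.

4


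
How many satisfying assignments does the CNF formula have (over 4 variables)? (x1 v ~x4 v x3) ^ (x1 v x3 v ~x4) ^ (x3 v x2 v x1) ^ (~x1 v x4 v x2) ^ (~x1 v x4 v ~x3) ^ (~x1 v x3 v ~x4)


Enumerate all 16 truth assignments over 4 variables.
Test each against every clause.
Satisfying assignments found: 8.

8


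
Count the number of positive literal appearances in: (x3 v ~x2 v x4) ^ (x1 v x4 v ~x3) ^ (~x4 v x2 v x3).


Scan each clause for unnegated literals.
Clause 1: 2 positive; Clause 2: 2 positive; Clause 3: 2 positive.
Total positive literal occurrences = 6.

6


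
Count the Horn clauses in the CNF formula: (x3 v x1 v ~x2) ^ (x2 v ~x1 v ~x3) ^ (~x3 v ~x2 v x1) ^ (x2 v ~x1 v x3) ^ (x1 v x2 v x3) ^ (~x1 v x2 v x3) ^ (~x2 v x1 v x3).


A Horn clause has at most one positive literal.
Clause 1: 2 positive lit(s) -> not Horn
Clause 2: 1 positive lit(s) -> Horn
Clause 3: 1 positive lit(s) -> Horn
Clause 4: 2 positive lit(s) -> not Horn
Clause 5: 3 positive lit(s) -> not Horn
Clause 6: 2 positive lit(s) -> not Horn
Clause 7: 2 positive lit(s) -> not Horn
Total Horn clauses = 2.

2


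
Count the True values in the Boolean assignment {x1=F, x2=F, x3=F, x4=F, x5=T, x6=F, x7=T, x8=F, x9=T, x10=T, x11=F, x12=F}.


The weight is the number of variables assigned True.
True variables: x5, x7, x9, x10.
Weight = 4.

4


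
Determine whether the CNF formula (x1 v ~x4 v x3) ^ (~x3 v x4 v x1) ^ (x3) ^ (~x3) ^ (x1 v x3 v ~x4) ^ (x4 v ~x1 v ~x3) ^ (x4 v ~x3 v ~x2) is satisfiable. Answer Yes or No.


Check all 16 possible truth assignments.
Number of satisfying assignments found: 0.
The formula is unsatisfiable.

No


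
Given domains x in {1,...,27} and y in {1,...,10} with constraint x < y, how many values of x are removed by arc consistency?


For the constraint x < y, x needs a supporting value in y's domain.
x can be at most 9 (one less than y's maximum).
Valid x values from domain: 9 out of 27.
Pruned = 27 - 9 = 18.

18


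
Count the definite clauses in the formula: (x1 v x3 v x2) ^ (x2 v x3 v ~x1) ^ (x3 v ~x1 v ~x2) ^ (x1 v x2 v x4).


A definite clause has exactly one positive literal.
Clause 1: 3 positive -> not definite
Clause 2: 2 positive -> not definite
Clause 3: 1 positive -> definite
Clause 4: 3 positive -> not definite
Definite clause count = 1.

1


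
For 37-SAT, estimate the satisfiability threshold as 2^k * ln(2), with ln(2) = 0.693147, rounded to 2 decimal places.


Using the asymptotic formula: threshold ~ 2^k * ln(2).
2^37 = 137438953472.
137438953472 * 0.693147 = 95265398282.26.

95265398282.26


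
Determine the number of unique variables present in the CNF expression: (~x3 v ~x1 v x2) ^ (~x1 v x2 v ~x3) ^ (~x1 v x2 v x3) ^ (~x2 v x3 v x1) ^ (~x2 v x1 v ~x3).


Identify each distinct variable in the formula.
Variables found: x1, x2, x3.
Total distinct variables = 3.

3


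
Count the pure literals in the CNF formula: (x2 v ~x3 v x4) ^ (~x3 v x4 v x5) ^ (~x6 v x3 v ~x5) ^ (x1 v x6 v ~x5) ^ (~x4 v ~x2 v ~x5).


A pure literal appears in only one polarity across all clauses.
Pure literals: x1 (positive only).
Count = 1.

1


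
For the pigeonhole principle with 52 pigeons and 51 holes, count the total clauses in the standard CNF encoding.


The PHP encoding has two parts:
1) At-least-one-hole clauses: 52 (one per pigeon, each with 51 literals).
2) At-most-one-pigeon-per-hole clauses: 51 holes * C(52,2) = 51 * 1326 = 67626.
Total clauses = 52 + 67626 = 67678.

67678


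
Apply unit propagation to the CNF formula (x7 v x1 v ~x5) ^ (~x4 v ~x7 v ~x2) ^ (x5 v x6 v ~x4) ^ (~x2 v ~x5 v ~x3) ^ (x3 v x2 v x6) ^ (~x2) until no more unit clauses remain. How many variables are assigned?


Unit propagation repeatedly assigns the literal in any unit clause, then simplifies.
Assignments in order: x2 = F.
No further unit clauses remain.
Total variables assigned = 1.

1


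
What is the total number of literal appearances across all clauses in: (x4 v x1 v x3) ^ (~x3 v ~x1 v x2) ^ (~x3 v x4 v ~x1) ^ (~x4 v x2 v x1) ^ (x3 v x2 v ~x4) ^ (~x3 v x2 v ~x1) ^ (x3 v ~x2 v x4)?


Clause lengths: 3, 3, 3, 3, 3, 3, 3.
Sum = 3 + 3 + 3 + 3 + 3 + 3 + 3 = 21.

21


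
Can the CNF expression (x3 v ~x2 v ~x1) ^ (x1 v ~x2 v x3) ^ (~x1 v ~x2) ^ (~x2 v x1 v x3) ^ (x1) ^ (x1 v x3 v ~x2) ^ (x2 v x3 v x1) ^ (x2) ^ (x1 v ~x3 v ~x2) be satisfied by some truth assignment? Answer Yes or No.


Check all 8 possible truth assignments.
Number of satisfying assignments found: 0.
The formula is unsatisfiable.

No


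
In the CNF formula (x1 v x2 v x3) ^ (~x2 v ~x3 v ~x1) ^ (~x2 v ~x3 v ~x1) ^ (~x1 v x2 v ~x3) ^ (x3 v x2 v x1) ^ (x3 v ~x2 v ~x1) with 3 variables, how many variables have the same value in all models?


Find all satisfying assignments: 4 model(s).
Check which variables have the same value in every model.
No variable is fixed across all models.
Backbone size = 0.

0


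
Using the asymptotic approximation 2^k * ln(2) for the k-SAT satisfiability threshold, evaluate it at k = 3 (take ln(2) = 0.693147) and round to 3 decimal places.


Using the asymptotic formula: threshold ~ 2^k * ln(2).
2^3 = 8.
8 * 0.693147 = 5.545.

5.545


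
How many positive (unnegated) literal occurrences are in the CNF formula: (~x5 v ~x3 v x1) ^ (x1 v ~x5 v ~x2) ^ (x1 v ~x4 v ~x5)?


Scan each clause for unnegated literals.
Clause 1: 1 positive; Clause 2: 1 positive; Clause 3: 1 positive.
Total positive literal occurrences = 3.

3


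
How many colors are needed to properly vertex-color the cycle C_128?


A cycle on an even number of vertices is bipartite: alternate two colors around the cycle.
Since 128 is even, two colors suffice, and at least two are needed because the graph has edges.
Chromatic number = 2.

2


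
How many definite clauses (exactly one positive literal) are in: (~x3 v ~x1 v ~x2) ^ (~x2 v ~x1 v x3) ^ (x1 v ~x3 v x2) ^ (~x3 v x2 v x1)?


A definite clause has exactly one positive literal.
Clause 1: 0 positive -> not definite
Clause 2: 1 positive -> definite
Clause 3: 2 positive -> not definite
Clause 4: 2 positive -> not definite
Definite clause count = 1.

1


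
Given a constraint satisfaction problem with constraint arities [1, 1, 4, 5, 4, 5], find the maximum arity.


The arities are: 1, 1, 4, 5, 4, 5.
Scan for the maximum value.
Maximum arity = 5.

5


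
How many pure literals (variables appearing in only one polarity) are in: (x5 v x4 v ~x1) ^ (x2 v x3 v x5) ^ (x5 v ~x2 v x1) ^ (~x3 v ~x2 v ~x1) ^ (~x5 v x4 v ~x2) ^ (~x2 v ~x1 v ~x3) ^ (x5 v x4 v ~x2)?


A pure literal appears in only one polarity across all clauses.
Pure literals: x4 (positive only).
Count = 1.

1


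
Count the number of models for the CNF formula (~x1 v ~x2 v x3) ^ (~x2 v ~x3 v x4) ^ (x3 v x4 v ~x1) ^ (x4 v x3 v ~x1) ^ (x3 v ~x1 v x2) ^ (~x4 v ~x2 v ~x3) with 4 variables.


Enumerate all 16 truth assignments over 4 variables.
Test each against every clause.
Satisfying assignments found: 8.

8


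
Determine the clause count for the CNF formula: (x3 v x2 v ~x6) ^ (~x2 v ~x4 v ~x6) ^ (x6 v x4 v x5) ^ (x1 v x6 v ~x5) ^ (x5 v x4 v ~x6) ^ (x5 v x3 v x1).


Each group enclosed in parentheses joined by ^ is one clause.
Counting the conjuncts: 6 clauses.

6


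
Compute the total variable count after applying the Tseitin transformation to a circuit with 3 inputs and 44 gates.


The Tseitin transformation introduces one auxiliary variable per gate.
Total variables = inputs + gates = 3 + 44 = 47.

47


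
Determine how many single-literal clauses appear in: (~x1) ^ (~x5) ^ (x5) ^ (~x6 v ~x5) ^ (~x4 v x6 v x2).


A unit clause contains exactly one literal.
Unit clauses found: (~x1), (~x5), (x5).
Count = 3.

3


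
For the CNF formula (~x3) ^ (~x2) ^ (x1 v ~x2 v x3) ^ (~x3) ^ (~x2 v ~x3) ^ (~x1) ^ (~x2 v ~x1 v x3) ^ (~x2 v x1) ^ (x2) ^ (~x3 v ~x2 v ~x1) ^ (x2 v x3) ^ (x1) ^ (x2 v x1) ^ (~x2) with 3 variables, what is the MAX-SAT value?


Enumerate all 8 truth assignments.
For each, count how many of the 14 clauses are satisfied.
The formula is not fully satisfiable, so the maximum is below 14.
Maximum simultaneously satisfiable clauses = 11.

11


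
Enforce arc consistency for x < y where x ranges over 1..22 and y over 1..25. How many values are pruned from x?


For the constraint x < y, x needs a supporting value in y's domain.
x can be at most 24 (one less than y's maximum).
Valid x values from domain: 22 out of 22.
Pruned = 22 - 22 = 0.

0


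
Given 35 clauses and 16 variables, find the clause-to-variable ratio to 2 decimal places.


Clause-to-variable ratio = clauses / variables.
35 / 16 = 2.19.

2.19


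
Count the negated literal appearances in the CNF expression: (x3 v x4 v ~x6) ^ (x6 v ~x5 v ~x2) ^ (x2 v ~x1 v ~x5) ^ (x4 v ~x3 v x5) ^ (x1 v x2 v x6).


Scan each clause for negated literals.
Clause 1: 1 negative; Clause 2: 2 negative; Clause 3: 2 negative; Clause 4: 1 negative; Clause 5: 0 negative.
Total negative literal occurrences = 6.

6


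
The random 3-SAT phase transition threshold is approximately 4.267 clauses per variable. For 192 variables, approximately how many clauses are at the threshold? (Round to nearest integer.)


The 3-SAT phase transition occurs at approximately 4.267 clauses per variable.
m = 4.267 * 192 = 819.264.
Rounded to nearest integer: 819.

819


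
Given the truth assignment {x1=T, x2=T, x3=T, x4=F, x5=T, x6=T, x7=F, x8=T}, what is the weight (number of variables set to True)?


The weight is the number of variables assigned True.
True variables: x1, x2, x3, x5, x6, x8.
Weight = 6.

6


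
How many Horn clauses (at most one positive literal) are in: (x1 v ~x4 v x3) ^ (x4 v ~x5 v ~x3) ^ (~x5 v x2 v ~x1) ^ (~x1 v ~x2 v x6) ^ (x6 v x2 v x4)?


A Horn clause has at most one positive literal.
Clause 1: 2 positive lit(s) -> not Horn
Clause 2: 1 positive lit(s) -> Horn
Clause 3: 1 positive lit(s) -> Horn
Clause 4: 1 positive lit(s) -> Horn
Clause 5: 3 positive lit(s) -> not Horn
Total Horn clauses = 3.

3


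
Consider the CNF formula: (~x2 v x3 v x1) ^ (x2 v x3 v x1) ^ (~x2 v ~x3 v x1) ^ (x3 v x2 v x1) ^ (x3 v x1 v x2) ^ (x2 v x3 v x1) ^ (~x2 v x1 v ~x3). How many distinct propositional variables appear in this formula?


Identify each distinct variable in the formula.
Variables found: x1, x2, x3.
Total distinct variables = 3.

3


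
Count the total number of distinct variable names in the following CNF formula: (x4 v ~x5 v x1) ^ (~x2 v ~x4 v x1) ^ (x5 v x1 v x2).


Identify each distinct variable in the formula.
Variables found: x1, x2, x4, x5.
Total distinct variables = 4.

4


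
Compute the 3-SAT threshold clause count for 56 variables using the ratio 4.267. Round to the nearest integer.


The 3-SAT phase transition occurs at approximately 4.267 clauses per variable.
m = 4.267 * 56 = 238.952.
Rounded to nearest integer: 239.

239


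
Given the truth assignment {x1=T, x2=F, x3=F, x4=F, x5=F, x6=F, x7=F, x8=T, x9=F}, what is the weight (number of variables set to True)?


The weight is the number of variables assigned True.
True variables: x1, x8.
Weight = 2.

2


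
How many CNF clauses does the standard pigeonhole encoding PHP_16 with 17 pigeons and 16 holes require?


The PHP encoding has two parts:
1) At-least-one-hole clauses: 17 (one per pigeon, each with 16 literals).
2) At-most-one-pigeon-per-hole clauses: 16 holes * C(17,2) = 16 * 136 = 2176.
Total clauses = 17 + 2176 = 2193.

2193


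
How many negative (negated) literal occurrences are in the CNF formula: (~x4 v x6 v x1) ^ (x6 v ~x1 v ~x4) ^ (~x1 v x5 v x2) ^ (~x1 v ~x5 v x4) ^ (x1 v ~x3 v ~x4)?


Scan each clause for negated literals.
Clause 1: 1 negative; Clause 2: 2 negative; Clause 3: 1 negative; Clause 4: 2 negative; Clause 5: 2 negative.
Total negative literal occurrences = 8.

8


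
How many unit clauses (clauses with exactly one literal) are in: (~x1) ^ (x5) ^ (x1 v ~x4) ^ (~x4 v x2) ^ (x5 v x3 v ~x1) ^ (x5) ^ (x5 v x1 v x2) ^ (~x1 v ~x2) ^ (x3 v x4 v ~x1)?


A unit clause contains exactly one literal.
Unit clauses found: (~x1), (x5), (x5).
Count = 3.

3


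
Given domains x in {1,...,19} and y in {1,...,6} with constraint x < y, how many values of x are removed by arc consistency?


For the constraint x < y, x needs a supporting value in y's domain.
x can be at most 5 (one less than y's maximum).
Valid x values from domain: 5 out of 19.
Pruned = 19 - 5 = 14.

14


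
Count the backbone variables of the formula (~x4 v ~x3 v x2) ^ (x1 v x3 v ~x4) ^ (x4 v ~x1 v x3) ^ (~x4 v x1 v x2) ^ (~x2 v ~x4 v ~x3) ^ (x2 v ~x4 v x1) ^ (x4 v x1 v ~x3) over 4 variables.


Find all satisfying assignments: 6 model(s).
Check which variables have the same value in every model.
No variable is fixed across all models.
Backbone size = 0.

0


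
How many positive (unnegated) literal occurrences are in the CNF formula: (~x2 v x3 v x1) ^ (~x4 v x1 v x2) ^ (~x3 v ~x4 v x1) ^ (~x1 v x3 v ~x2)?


Scan each clause for unnegated literals.
Clause 1: 2 positive; Clause 2: 2 positive; Clause 3: 1 positive; Clause 4: 1 positive.
Total positive literal occurrences = 6.

6


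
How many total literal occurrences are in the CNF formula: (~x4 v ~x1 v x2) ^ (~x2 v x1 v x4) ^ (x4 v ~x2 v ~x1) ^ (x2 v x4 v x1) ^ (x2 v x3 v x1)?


Clause lengths: 3, 3, 3, 3, 3.
Sum = 3 + 3 + 3 + 3 + 3 = 15.

15


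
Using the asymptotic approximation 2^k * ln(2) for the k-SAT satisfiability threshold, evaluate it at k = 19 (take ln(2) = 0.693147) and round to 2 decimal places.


Using the asymptotic formula: threshold ~ 2^k * ln(2).
2^19 = 524288.
524288 * 0.693147 = 363408.65.

363408.65


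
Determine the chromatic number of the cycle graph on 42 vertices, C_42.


A cycle on an even number of vertices is bipartite: alternate two colors around the cycle.
Since 42 is even, two colors suffice, and at least two are needed because the graph has edges.
Chromatic number = 2.

2


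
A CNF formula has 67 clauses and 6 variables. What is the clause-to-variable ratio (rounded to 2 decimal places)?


Clause-to-variable ratio = clauses / variables.
67 / 6 = 11.17.

11.17


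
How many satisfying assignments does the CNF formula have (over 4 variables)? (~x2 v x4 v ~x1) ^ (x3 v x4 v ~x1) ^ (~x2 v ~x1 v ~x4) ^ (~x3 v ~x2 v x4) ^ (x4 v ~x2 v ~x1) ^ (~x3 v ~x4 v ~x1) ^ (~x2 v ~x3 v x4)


Enumerate all 16 truth assignments over 4 variables.
Test each against every clause.
Satisfying assignments found: 9.

9


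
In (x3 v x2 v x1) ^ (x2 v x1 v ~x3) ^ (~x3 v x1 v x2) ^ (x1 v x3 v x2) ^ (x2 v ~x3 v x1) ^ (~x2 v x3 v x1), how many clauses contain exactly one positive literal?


A definite clause has exactly one positive literal.
Clause 1: 3 positive -> not definite
Clause 2: 2 positive -> not definite
Clause 3: 2 positive -> not definite
Clause 4: 3 positive -> not definite
Clause 5: 2 positive -> not definite
Clause 6: 2 positive -> not definite
Definite clause count = 0.

0


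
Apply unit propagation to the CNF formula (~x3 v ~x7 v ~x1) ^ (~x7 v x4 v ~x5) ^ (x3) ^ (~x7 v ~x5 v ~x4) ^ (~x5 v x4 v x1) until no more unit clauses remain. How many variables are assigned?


Unit propagation repeatedly assigns the literal in any unit clause, then simplifies.
Assignments in order: x3 = T.
No further unit clauses remain.
Total variables assigned = 1.

1


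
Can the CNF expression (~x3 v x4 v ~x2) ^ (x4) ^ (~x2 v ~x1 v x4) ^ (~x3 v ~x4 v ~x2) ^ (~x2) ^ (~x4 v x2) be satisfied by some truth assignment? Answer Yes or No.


Check all 16 possible truth assignments.
Number of satisfying assignments found: 0.
The formula is unsatisfiable.

No


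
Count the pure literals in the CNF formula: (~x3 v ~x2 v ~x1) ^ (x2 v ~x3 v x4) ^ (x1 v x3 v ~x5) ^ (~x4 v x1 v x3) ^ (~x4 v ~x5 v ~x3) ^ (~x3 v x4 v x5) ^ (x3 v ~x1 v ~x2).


A pure literal appears in only one polarity across all clauses.
No pure literals found.
Count = 0.

0


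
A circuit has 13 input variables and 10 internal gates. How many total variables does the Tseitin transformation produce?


The Tseitin transformation introduces one auxiliary variable per gate.
Total variables = inputs + gates = 13 + 10 = 23.

23


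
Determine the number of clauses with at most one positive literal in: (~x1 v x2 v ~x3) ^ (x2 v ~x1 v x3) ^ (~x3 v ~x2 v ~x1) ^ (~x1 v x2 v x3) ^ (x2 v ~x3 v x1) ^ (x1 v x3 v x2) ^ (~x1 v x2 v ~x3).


A Horn clause has at most one positive literal.
Clause 1: 1 positive lit(s) -> Horn
Clause 2: 2 positive lit(s) -> not Horn
Clause 3: 0 positive lit(s) -> Horn
Clause 4: 2 positive lit(s) -> not Horn
Clause 5: 2 positive lit(s) -> not Horn
Clause 6: 3 positive lit(s) -> not Horn
Clause 7: 1 positive lit(s) -> Horn
Total Horn clauses = 3.

3


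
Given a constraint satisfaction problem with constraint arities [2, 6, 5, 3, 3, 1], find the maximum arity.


The arities are: 2, 6, 5, 3, 3, 1.
Scan for the maximum value.
Maximum arity = 6.

6


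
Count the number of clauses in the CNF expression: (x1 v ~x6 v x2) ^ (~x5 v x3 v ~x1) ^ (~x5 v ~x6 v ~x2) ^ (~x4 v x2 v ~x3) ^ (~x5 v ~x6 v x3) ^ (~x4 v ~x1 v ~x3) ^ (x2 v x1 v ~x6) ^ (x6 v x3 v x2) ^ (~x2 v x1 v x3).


Each group enclosed in parentheses joined by ^ is one clause.
Counting the conjuncts: 9 clauses.

9


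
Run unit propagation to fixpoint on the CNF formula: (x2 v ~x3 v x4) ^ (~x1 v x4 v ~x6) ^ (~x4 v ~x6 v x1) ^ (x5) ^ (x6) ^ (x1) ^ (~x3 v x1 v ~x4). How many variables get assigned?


Unit propagation repeatedly assigns the literal in any unit clause, then simplifies.
Assignments in order: x5 = T, x6 = T, x1 = T, x4 = T.
No further unit clauses remain.
Total variables assigned = 4.

4


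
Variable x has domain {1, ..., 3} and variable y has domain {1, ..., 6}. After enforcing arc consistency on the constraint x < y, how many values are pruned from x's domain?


For the constraint x < y, x needs a supporting value in y's domain.
x can be at most 5 (one less than y's maximum).
Valid x values from domain: 3 out of 3.
Pruned = 3 - 3 = 0.

0


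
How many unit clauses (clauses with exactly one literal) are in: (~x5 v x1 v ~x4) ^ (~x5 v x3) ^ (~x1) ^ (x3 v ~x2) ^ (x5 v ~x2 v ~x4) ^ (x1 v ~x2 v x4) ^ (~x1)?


A unit clause contains exactly one literal.
Unit clauses found: (~x1), (~x1).
Count = 2.

2


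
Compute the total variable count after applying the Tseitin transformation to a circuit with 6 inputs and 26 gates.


The Tseitin transformation introduces one auxiliary variable per gate.
Total variables = inputs + gates = 6 + 26 = 32.

32


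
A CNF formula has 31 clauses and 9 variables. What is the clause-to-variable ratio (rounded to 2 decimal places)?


Clause-to-variable ratio = clauses / variables.
31 / 9 = 3.44.

3.44


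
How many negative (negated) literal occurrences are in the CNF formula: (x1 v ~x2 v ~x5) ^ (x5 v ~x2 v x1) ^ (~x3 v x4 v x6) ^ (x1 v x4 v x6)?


Scan each clause for negated literals.
Clause 1: 2 negative; Clause 2: 1 negative; Clause 3: 1 negative; Clause 4: 0 negative.
Total negative literal occurrences = 4.

4


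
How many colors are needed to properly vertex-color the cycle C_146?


A cycle on an even number of vertices is bipartite: alternate two colors around the cycle.
Since 146 is even, two colors suffice, and at least two are needed because the graph has edges.
Chromatic number = 2.

2


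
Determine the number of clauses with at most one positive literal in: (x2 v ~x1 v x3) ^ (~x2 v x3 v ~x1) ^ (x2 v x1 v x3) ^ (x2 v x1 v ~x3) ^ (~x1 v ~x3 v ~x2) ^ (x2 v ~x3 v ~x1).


A Horn clause has at most one positive literal.
Clause 1: 2 positive lit(s) -> not Horn
Clause 2: 1 positive lit(s) -> Horn
Clause 3: 3 positive lit(s) -> not Horn
Clause 4: 2 positive lit(s) -> not Horn
Clause 5: 0 positive lit(s) -> Horn
Clause 6: 1 positive lit(s) -> Horn
Total Horn clauses = 3.

3


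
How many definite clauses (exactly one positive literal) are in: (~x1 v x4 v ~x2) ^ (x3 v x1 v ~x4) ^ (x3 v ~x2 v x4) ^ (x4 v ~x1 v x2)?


A definite clause has exactly one positive literal.
Clause 1: 1 positive -> definite
Clause 2: 2 positive -> not definite
Clause 3: 2 positive -> not definite
Clause 4: 2 positive -> not definite
Definite clause count = 1.

1
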